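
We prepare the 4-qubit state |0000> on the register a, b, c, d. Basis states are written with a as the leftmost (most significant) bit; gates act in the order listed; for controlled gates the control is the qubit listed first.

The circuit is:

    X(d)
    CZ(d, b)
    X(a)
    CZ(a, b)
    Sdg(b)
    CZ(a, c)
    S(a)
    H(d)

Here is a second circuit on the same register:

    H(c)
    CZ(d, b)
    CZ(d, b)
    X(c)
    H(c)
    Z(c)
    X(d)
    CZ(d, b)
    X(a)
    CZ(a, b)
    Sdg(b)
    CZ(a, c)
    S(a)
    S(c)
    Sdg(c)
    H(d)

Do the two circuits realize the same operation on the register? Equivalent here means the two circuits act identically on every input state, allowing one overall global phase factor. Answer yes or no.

Yes: on every input state the two circuits agree up to one overall phase factor.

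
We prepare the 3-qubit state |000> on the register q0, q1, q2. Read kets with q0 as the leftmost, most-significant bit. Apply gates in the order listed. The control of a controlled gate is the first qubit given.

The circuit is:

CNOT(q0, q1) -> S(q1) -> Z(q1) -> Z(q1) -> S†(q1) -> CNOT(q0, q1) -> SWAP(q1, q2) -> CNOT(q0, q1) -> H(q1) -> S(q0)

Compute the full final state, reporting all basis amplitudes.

After the circuit, the state carries amplitude sqrt(2)/2 on |000>, sqrt(2)/2 on |010>, and 0 on every other basis state.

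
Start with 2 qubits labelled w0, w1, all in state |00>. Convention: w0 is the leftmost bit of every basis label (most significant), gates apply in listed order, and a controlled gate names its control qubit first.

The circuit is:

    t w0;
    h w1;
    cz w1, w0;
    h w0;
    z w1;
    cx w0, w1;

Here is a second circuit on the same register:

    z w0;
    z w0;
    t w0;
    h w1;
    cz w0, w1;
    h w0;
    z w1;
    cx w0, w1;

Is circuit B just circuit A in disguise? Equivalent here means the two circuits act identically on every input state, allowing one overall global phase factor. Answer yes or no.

Yes, they are equivalent — the unitaries differ by at most a global phase.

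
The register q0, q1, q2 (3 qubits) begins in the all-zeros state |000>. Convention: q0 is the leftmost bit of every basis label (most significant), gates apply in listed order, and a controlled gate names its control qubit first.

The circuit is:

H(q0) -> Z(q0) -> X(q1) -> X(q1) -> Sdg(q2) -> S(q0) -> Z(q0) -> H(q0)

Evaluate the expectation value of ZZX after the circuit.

In the final state, ZZX has expectation 0.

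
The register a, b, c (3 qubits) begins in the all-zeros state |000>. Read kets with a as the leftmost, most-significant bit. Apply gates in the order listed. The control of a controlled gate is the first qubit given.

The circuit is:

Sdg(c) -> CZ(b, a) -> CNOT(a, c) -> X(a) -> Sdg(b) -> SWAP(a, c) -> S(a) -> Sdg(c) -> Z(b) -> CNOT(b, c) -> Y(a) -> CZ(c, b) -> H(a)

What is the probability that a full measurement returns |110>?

The probability of measuring |110> is 0.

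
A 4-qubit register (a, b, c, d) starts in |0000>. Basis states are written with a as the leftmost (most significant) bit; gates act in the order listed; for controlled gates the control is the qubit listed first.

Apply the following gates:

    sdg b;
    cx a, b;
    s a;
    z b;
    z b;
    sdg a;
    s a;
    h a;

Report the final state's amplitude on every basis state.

The final amplitudes are sqrt(2)/2 on |0000>, sqrt(2)/2 on |1000>, and 0 on every other basis state. Key observation: the block from step 3 through step 6 cancels to the identity and can be dropped.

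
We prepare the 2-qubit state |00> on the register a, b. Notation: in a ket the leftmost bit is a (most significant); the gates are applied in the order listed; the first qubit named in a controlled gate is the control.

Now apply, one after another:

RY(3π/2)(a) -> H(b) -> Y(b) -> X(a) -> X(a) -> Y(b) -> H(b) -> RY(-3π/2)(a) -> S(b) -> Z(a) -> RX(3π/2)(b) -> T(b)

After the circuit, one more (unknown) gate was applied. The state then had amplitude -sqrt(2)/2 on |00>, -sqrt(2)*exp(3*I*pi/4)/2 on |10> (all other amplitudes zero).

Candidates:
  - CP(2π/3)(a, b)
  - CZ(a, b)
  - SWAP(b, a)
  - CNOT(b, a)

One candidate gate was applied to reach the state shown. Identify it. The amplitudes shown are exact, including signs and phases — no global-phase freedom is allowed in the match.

It was SWAP(b, a) that produced the state shown. Key observation: gates 1-8 undo each other exactly, leaving only the rest of the circuit to track.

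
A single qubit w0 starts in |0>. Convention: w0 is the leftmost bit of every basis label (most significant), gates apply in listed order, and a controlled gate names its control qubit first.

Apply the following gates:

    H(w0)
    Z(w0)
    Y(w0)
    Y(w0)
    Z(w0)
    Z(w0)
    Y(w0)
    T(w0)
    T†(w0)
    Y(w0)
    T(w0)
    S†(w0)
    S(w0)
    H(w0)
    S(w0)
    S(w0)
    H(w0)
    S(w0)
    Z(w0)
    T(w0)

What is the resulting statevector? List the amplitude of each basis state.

After the circuit, the state carries amplitude -sqrt(2)*exp(I*pi/4)/2 on |0>, -sqrt(2)*exp(3*I*pi/4)/2 on |1>.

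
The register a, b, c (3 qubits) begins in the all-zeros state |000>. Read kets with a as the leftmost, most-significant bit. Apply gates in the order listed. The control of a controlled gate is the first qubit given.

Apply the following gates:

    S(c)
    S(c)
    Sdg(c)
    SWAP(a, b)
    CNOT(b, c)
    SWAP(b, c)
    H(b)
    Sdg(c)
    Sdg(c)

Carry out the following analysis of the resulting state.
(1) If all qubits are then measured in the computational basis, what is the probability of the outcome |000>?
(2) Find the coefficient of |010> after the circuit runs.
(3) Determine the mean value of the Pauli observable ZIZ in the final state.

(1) A full measurement returns |000> with probability 1/2.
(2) |010> carries amplitude sqrt(2)/2 in the final state.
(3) In the final state, ZIZ has expectation 1.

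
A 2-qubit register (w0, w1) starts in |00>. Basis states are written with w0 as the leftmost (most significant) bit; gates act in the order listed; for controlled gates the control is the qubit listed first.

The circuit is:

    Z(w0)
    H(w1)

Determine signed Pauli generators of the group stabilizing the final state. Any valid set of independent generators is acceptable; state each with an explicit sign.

One valid set of independent stabilizer generators is +IX, +ZI (any independent generating set of the same group is equally correct).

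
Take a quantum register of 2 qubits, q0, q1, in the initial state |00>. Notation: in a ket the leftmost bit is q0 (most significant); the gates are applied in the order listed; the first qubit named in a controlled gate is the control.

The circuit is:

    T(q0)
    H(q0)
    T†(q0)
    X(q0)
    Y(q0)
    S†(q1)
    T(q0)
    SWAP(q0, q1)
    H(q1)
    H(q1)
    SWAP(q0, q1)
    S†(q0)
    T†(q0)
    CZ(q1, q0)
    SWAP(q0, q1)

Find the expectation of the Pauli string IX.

The expectation value of IX is sqrt(2)/2. Key observation: gates 8-11 undo each other exactly, leaving only the rest of the circuit to track.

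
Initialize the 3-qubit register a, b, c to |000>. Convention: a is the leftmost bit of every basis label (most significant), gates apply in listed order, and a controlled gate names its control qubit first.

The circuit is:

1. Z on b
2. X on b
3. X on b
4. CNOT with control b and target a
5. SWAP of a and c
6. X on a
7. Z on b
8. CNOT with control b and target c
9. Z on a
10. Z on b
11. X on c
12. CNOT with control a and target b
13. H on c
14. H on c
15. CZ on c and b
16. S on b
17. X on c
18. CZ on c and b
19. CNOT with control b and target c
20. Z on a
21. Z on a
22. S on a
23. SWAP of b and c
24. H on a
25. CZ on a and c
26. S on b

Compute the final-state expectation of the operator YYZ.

In the final state, YYZ has expectation 0.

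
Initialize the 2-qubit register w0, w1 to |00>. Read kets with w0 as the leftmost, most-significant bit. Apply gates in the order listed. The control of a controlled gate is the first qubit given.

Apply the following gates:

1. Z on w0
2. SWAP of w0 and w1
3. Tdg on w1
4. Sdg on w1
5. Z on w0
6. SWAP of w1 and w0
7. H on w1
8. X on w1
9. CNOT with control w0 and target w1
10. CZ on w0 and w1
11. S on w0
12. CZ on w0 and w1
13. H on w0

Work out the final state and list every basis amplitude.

After the circuit, the state carries amplitude 1/2 on |00>, 1/2 on |01>, 1/2 on |10>, 1/2 on |11>.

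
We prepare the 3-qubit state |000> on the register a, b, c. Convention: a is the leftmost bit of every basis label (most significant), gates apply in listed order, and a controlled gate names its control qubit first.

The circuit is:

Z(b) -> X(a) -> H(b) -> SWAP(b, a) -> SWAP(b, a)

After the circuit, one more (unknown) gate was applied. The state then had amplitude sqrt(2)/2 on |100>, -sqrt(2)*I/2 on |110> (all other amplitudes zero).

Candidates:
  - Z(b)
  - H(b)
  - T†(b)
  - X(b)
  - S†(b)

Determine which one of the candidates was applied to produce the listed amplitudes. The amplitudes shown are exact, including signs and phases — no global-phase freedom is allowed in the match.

It was S†(b) that produced the state shown.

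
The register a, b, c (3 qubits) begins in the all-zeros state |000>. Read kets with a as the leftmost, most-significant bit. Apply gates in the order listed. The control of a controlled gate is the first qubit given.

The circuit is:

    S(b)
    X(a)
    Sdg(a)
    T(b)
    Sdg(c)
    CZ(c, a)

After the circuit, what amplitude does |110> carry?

The final state's coefficient on |110> equals 0.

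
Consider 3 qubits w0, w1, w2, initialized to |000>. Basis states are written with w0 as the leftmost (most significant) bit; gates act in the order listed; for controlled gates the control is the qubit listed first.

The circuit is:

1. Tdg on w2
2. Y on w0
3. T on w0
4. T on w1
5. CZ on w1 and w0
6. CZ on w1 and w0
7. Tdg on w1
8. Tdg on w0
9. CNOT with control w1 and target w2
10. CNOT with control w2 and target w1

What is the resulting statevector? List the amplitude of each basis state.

The resulting statevector has amplitude I on |100>, and 0 on every other basis state. Key observation: gates 3-8 undo each other exactly, leaving only the rest of the circuit to track.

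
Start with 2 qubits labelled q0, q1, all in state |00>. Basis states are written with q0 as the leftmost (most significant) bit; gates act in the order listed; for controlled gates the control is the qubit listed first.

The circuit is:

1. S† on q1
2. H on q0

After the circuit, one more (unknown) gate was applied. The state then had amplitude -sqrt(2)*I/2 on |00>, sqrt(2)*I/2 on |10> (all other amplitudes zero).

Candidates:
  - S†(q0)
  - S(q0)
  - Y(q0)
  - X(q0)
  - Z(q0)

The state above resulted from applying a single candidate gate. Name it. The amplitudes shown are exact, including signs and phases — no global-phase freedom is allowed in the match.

The applied gate was Y(q0).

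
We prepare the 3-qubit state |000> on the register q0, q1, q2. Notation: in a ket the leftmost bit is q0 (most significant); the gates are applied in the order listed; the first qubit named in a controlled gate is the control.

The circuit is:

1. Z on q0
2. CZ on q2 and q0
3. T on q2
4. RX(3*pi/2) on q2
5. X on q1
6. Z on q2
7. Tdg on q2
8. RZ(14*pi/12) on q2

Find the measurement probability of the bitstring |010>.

Outcome |010> occurs with probability 1/2.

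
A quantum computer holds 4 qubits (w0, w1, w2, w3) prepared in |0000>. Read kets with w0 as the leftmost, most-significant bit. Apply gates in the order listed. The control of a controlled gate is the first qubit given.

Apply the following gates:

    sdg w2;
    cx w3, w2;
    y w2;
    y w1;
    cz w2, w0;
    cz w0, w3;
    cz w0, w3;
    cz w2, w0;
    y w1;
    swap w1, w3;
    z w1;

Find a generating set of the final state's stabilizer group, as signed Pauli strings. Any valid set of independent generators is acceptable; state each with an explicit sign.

One valid set of independent stabilizer generators is +ZIII, +IZII, -IIZI, +IIIZ (any independent generating set of the same group is equally correct).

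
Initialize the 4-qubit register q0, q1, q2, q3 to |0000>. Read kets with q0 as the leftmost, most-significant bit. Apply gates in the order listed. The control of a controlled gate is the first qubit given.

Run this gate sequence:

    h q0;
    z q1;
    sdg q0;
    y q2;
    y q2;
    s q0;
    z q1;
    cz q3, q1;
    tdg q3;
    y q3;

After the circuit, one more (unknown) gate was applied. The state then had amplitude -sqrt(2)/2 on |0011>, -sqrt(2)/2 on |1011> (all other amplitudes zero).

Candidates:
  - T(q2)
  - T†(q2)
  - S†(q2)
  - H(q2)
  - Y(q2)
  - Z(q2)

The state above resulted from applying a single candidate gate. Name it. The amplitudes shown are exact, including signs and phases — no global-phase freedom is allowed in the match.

The unique candidate consistent with the amplitudes is Y(q2). Key observation: steps 2-7 multiply out to the identity, so the circuit reduces to the remaining gates.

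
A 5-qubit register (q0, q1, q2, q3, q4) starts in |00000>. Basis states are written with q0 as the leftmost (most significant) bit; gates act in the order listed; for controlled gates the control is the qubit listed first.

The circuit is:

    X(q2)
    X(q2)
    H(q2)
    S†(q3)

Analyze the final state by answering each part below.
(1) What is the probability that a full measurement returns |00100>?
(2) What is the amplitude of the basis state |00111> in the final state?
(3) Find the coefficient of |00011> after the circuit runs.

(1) The probability of measuring |00100> is 1/2. Key observation: steps 1-2 multiply out to the identity, so the circuit reduces to the remaining gates.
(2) The amplitude on |00111> is 0.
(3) The amplitude on |00011> is 0.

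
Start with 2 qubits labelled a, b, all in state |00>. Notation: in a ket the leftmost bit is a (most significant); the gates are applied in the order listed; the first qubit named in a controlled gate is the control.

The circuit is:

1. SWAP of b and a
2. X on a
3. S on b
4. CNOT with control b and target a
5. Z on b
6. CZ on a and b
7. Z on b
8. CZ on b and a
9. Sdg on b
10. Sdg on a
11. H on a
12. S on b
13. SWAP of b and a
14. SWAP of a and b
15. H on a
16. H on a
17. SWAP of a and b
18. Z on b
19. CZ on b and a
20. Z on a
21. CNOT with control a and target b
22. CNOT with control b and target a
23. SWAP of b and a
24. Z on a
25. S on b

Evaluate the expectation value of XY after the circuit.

In the final state, XY has expectation -1.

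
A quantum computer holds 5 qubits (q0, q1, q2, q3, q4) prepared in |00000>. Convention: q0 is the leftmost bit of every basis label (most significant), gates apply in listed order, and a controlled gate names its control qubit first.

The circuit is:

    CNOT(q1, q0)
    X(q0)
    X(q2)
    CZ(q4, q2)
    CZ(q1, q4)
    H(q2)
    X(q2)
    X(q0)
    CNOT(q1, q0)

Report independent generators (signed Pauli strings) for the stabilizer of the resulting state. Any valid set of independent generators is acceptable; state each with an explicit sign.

The stabilizer group can be generated by -IIXII, +ZIIII, +IZIII, +IIIZI, +IIIIZ, among other valid generating sets.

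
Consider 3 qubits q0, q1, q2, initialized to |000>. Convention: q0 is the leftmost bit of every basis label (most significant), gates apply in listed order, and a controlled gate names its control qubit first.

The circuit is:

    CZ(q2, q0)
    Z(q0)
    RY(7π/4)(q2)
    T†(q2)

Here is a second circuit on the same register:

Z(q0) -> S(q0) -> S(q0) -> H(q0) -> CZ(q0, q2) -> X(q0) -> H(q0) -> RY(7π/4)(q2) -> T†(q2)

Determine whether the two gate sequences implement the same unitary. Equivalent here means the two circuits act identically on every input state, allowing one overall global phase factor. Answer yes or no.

No: there is an input state on which the two circuits produce genuinely different outputs (not merely differing by a phase).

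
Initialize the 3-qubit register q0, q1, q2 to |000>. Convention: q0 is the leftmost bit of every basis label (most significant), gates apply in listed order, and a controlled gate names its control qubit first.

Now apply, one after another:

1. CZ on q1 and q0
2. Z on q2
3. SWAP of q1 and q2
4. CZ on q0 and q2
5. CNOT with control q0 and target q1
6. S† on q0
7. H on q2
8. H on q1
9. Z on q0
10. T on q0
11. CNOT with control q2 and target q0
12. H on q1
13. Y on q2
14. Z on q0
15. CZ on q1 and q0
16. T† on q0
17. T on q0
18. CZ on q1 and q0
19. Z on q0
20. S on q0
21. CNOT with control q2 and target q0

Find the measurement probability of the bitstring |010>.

Outcome |010> occurs with probability 0. Key observation: the block from step 14 through step 19 cancels to the identity and can be dropped.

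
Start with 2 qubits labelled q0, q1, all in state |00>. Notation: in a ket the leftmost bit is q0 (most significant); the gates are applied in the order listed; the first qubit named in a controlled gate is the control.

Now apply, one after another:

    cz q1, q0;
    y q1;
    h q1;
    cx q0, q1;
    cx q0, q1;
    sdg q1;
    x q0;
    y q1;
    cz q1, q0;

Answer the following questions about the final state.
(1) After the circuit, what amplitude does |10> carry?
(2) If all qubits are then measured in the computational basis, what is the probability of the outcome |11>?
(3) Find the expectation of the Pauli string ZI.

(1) |10> carries amplitude sqrt(2)*I/2 in the final state.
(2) A full measurement returns |11> with probability 1/2.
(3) The observable ZI averages to -1.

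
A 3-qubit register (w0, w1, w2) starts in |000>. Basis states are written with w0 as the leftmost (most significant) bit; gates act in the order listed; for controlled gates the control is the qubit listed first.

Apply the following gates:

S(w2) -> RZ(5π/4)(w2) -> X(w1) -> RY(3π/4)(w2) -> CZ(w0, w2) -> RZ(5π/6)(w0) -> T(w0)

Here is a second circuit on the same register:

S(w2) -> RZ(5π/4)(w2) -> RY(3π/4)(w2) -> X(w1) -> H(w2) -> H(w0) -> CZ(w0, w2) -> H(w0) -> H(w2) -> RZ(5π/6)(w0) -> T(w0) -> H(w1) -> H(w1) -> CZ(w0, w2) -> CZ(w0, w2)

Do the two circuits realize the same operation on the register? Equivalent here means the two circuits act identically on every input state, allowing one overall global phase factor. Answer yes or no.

No — the two circuits implement different unitaries, even allowing a global phase.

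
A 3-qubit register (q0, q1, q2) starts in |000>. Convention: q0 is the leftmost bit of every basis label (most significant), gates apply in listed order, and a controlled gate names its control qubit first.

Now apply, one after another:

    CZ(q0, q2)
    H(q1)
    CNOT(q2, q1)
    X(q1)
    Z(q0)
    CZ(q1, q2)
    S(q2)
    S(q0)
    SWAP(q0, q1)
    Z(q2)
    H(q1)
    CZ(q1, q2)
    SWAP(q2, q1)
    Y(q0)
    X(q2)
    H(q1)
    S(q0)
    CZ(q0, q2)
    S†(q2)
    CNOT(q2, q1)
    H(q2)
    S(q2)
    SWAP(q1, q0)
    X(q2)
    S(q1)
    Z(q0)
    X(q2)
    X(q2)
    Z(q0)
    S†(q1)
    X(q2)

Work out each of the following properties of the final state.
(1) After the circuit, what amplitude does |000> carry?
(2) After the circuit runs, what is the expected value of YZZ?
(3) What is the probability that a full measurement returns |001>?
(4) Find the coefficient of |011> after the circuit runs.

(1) |000> carries amplitude -1/4 - I/4 in the final state. Key observation: gates 24-31 undo each other exactly, leaving only the rest of the circuit to track.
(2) The expectation value of YZZ is 0.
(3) The probability of measuring |001> is 1/8.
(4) The final state's coefficient on |011> equals -1/4 - I/4.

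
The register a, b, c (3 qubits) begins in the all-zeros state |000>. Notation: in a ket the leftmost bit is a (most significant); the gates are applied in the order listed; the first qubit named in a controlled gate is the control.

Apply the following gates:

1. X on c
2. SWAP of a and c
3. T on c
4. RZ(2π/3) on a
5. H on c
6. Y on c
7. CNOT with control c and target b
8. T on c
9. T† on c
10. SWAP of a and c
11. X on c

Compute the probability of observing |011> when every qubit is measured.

The probability of measuring |011> is 0.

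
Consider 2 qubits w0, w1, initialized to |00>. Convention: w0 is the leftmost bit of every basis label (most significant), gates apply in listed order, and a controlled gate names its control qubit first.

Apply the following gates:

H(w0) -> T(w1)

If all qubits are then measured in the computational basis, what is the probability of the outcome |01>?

The probability of measuring |01> is 0.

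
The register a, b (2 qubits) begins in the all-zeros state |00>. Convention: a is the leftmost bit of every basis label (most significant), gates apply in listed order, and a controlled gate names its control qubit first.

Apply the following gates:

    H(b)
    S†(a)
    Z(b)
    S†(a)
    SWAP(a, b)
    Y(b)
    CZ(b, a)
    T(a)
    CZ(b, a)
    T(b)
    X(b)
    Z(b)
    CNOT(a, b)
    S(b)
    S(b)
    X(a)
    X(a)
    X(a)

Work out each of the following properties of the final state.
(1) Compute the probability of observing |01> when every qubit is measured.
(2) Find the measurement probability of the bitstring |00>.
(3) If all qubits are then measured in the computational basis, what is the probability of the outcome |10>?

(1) The probability of measuring |01> is 1/2.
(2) A full measurement returns |00> with probability 0.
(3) A full measurement returns |10> with probability 1/2.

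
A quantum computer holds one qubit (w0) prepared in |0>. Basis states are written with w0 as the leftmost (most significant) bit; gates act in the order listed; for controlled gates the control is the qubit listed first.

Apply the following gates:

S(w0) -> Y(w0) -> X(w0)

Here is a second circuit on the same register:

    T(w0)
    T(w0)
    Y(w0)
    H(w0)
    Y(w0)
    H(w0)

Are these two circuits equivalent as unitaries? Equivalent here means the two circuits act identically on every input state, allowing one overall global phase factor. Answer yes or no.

No, they are not equivalent — no single phase factor reconciles the two unitaries.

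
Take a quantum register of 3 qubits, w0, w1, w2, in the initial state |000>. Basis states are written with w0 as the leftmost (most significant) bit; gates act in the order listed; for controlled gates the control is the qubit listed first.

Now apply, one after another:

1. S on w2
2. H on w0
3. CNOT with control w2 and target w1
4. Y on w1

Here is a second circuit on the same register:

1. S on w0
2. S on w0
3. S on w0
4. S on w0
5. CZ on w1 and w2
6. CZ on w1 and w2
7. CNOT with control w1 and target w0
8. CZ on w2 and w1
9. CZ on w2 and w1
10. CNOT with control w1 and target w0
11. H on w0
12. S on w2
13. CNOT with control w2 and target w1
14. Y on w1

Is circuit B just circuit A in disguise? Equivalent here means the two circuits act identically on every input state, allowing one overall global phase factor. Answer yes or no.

Yes: on every input state the two circuits agree up to one overall phase factor.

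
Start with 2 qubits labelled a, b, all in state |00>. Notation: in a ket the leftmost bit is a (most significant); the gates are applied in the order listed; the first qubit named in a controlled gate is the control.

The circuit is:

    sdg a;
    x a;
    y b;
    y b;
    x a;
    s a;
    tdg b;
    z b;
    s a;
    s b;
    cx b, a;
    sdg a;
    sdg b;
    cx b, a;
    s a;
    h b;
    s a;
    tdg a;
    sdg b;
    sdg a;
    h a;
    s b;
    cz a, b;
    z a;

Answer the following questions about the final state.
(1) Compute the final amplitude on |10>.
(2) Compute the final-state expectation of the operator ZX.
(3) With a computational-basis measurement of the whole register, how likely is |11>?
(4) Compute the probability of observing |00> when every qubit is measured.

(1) The amplitude on |10> is -1/2.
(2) The observable ZX averages to 1.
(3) The probability of measuring |11> is 1/4.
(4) The probability of measuring |00> is 1/4.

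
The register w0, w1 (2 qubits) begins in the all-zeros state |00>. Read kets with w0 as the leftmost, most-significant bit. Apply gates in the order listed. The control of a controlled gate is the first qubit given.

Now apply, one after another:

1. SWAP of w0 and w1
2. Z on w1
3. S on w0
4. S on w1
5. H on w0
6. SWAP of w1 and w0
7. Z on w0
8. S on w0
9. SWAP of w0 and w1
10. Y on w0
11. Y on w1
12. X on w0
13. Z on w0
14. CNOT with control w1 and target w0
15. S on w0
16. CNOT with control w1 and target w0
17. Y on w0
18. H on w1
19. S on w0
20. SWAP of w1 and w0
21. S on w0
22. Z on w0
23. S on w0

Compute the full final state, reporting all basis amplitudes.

The resulting statevector has amplitude I/2 on |00>, I/2 on |01>, -I/2 on |10>, -I/2 on |11>.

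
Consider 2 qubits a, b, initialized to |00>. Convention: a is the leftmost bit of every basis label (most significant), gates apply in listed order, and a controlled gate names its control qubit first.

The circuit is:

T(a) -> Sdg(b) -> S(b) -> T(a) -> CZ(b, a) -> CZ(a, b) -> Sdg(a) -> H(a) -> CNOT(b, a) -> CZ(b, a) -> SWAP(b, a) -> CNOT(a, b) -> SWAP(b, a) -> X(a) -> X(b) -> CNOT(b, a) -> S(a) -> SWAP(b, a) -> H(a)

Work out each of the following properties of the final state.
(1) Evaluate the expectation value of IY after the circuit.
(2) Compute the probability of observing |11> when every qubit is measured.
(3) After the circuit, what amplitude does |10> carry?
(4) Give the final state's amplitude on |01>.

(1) The expectation value of IY is 1.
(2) A full measurement returns |11> with probability 1/4.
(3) |10> carries amplitude -1/2 in the final state.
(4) |01> carries amplitude I/2 in the final state.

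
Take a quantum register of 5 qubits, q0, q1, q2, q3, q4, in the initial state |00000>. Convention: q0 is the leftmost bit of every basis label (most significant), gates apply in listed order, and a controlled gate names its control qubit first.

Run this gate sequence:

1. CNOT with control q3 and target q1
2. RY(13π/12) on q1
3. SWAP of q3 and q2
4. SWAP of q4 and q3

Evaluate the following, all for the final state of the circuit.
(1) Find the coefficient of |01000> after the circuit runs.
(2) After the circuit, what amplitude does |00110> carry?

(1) |01000> carries amplitude sqrt(2 - sqrt(2))/4 + sqrt(3*sqrt(2) + 6)/4 in the final state.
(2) The final state's coefficient on |00110> equals 0.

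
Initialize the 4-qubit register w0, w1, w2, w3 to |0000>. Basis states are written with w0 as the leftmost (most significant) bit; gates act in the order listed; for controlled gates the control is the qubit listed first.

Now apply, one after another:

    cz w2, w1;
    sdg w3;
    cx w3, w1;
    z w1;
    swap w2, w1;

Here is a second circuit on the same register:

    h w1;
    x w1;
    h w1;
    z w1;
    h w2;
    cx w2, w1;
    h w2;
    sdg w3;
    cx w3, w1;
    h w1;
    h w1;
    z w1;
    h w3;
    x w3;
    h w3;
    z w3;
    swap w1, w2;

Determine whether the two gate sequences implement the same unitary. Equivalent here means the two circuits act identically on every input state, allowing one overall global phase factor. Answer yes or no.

No, they are not equivalent — no single phase factor reconciles the two unitaries.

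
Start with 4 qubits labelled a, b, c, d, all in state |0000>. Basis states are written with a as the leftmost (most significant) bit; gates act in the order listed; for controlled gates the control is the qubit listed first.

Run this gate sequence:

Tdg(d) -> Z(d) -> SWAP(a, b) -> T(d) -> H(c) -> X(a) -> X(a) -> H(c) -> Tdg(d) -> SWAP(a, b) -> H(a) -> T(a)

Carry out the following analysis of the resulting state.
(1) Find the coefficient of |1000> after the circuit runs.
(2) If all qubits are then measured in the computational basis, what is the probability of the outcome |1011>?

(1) The amplitude on |1000> is sqrt(2)*exp(I*pi/4)/2.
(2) A full measurement returns |1011> with probability 0.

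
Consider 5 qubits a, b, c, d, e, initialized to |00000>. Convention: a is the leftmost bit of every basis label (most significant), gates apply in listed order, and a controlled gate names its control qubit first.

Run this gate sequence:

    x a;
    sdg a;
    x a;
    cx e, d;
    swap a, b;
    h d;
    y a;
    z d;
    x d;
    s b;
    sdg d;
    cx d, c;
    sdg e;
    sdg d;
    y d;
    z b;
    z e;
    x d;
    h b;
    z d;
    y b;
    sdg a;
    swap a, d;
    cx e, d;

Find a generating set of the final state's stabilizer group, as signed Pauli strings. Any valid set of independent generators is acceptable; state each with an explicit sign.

The final state is stabilized by the group generated by +XIXII, -IXIII, +ZIZII, -IIIZI, +IIIIZ; other independent generating sets are equally valid.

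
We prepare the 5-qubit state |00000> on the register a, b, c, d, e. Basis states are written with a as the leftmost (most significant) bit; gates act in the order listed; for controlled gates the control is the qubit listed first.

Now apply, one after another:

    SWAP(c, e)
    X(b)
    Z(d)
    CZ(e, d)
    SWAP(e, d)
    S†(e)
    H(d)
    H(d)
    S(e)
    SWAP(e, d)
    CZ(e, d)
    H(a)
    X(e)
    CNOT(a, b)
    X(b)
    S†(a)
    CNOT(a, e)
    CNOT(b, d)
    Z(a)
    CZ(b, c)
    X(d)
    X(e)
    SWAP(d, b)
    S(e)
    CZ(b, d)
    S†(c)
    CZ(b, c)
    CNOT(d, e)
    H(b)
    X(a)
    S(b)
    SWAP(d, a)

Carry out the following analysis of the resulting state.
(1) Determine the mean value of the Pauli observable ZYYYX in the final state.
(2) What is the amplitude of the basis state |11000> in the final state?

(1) In the final state, ZYYYX has expectation 0. Key observation: the block from step 4 through step 11 cancels to the identity and can be dropped.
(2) The final state's coefficient on |11000> equals -I/2.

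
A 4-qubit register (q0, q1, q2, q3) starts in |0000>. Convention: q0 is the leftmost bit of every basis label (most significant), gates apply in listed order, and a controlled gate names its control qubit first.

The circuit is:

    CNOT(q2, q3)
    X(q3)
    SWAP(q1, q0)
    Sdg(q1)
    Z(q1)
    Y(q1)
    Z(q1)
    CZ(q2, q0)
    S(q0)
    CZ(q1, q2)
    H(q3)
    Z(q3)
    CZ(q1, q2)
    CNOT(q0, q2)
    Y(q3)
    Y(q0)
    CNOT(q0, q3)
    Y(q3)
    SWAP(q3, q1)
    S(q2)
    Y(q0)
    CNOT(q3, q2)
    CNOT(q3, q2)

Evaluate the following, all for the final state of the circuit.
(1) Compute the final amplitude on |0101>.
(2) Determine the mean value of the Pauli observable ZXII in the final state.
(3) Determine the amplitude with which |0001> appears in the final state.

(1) |0101> carries amplitude sqrt(2)*I/2 in the final state.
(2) The expectation value of ZXII is 1.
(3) The final state's coefficient on |0001> equals sqrt(2)*I/2.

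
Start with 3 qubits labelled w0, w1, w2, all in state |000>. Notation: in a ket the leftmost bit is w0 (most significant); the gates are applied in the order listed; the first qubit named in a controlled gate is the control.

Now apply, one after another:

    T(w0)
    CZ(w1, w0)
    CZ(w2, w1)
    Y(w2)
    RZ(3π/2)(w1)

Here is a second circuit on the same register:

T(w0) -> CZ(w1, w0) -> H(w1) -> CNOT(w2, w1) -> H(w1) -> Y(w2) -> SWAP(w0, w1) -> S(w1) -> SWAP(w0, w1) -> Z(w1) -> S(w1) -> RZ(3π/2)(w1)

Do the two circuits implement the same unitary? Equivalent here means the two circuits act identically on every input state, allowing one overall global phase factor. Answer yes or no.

No — the two circuits implement different unitaries, even allowing a global phase.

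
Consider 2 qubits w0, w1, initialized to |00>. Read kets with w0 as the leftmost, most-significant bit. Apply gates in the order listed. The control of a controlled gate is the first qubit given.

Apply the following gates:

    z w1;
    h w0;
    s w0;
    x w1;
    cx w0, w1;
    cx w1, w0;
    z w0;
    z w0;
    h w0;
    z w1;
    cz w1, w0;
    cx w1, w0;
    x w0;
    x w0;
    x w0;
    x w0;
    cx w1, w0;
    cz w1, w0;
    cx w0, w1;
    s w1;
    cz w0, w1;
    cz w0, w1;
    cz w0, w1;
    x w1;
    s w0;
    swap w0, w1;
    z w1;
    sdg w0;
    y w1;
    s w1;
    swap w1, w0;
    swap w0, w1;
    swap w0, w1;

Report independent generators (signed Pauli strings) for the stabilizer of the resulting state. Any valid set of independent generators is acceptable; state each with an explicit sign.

One valid set of independent stabilizer generators is +YI, +IY (any independent generating set of the same group is equally correct).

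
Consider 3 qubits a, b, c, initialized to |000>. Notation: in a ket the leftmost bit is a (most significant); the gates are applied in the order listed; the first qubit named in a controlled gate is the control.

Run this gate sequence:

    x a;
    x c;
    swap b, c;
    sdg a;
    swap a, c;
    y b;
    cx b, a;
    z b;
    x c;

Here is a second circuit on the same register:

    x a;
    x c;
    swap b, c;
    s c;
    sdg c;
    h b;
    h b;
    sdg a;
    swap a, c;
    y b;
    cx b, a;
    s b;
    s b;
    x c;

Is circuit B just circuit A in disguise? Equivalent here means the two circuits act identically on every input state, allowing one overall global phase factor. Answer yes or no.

Yes: on every input state the two circuits agree up to one overall phase factor.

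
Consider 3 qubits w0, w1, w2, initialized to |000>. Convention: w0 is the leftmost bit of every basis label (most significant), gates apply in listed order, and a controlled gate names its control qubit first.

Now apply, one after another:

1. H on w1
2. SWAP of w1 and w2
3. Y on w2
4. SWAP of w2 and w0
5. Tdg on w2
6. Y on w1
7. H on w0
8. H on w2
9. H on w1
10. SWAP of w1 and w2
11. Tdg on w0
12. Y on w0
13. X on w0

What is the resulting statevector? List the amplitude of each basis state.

The final amplitudes are 0 on |000>, 0 on |001>, 0 on |010>, 0 on |011>, -exp(I*pi/4)/2 on |100>, exp(I*pi/4)/2 on |101>, -exp(I*pi/4)/2 on |110>, exp(I*pi/4)/2 on |111>.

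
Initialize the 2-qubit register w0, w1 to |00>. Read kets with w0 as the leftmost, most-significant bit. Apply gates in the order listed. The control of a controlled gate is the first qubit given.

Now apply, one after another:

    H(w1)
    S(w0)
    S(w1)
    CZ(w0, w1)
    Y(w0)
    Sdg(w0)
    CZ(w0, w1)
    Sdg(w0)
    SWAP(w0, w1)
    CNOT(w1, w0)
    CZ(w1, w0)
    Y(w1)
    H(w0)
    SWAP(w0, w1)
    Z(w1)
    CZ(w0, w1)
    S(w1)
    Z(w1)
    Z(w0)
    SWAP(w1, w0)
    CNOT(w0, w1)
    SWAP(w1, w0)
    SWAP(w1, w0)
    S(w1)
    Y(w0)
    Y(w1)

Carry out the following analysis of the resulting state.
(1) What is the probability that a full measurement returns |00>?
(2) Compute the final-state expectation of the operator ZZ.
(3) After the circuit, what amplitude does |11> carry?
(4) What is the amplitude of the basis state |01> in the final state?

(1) Outcome |00> occurs with probability 1/2.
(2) In the final state, ZZ has expectation 1.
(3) The amplitude on |11> is -1/2 - I/2.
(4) The final state's coefficient on |01> equals 0.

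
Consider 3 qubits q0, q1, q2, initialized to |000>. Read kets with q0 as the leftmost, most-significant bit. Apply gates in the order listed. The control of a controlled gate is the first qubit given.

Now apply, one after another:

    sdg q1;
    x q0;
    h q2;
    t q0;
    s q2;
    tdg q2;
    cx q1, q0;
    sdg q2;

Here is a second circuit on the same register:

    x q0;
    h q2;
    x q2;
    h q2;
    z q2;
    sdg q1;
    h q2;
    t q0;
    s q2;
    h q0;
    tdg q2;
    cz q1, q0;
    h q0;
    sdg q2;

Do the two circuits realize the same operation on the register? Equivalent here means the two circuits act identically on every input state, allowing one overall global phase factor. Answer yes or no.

Yes: on every input state the two circuits agree up to one overall phase factor.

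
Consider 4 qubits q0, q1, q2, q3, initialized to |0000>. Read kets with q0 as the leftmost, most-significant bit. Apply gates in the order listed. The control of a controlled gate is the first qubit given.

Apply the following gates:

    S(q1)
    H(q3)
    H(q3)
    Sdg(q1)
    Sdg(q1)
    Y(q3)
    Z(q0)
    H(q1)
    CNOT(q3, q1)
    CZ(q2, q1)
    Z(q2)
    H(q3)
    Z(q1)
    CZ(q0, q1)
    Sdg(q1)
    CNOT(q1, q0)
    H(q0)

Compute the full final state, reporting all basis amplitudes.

The final amplitudes are sqrt(2)*I/4 on |0000>, -sqrt(2)*I/4 on |0001>, 0 on |0010>, 0 on |0011>, -sqrt(2)/4 on |0100>, sqrt(2)/4 on |0101>, 0 on |0110>, 0 on |0111>, sqrt(2)*I/4 on |1000>, -sqrt(2)*I/4 on |1001>, 0 on |1010>, 0 on |1011>, sqrt(2)/4 on |1100>, -sqrt(2)/4 on |1101>, 0 on |1110>, 0 on |1111>.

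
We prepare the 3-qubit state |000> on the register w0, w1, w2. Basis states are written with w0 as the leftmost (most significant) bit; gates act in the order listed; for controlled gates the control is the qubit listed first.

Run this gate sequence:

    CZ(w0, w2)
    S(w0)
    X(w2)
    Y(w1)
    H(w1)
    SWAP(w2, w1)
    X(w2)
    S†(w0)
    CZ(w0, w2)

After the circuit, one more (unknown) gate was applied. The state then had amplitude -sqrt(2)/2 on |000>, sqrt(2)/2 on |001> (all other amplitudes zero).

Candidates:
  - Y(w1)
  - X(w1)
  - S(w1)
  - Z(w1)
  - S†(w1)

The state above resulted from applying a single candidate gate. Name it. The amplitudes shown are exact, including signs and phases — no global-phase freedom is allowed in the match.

It was Y(w1) that produced the state shown.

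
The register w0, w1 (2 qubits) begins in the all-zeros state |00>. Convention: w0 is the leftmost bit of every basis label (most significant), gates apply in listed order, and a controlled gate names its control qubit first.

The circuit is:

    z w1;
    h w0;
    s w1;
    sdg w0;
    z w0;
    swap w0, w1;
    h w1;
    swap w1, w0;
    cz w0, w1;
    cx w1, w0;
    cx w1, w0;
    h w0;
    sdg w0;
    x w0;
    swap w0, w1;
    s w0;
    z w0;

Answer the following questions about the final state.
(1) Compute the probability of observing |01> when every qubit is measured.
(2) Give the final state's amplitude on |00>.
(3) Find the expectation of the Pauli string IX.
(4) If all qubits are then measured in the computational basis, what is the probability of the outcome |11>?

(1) The probability of measuring |01> is 1/2.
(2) The final state's coefficient on |00> equals sqrt(2)/2.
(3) In the final state, IX has expectation 1.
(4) The probability of measuring |11> is 0.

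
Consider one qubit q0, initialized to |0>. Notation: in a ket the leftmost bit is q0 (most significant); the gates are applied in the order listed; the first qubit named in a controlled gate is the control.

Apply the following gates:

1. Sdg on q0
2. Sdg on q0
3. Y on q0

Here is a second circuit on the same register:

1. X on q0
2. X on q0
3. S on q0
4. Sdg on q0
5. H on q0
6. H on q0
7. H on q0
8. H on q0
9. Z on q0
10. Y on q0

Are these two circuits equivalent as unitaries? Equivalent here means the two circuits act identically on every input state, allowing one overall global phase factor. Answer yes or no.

Yes — the two circuits implement the same unitary up to a global phase.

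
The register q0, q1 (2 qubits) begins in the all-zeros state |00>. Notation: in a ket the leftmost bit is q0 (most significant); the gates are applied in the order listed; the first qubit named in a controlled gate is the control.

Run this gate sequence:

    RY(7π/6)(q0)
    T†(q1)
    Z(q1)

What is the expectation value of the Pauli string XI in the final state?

In the final state, XI has expectation -1/2.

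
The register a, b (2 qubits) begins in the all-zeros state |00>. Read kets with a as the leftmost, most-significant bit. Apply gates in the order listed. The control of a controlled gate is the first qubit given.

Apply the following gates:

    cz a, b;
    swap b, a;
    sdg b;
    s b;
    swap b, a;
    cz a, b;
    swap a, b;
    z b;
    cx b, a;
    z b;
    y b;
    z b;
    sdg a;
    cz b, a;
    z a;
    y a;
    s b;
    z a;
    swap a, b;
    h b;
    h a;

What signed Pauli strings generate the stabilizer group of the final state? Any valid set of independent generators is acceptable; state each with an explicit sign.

The stabilizer group can be generated by -XI, -IX, among other valid generating sets.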